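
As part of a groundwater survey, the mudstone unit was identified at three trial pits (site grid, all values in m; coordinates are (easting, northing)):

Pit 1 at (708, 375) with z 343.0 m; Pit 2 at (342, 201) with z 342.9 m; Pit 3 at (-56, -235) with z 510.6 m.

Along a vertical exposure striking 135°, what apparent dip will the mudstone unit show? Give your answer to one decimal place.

Let the plane be z = a·E + b·N + c.
Pit 2−Pit 1: −366a − 174b = −0.1;  Pit 3−Pit 1: −764a − 610b = 167.6.
Solving gives a = 0.32354, b = −0.67997.
Unit vector along 135° is (sin 135°, cos 135°) = (0.7071, -0.7071).
Slope in that direction = a·(0.7071) + b·(-0.7071) = 0.70959.
Apparent dip = arctan|0.70959| = 35.4° (true dip is 37.0°, so apparent ≤ true as expected).

35.4°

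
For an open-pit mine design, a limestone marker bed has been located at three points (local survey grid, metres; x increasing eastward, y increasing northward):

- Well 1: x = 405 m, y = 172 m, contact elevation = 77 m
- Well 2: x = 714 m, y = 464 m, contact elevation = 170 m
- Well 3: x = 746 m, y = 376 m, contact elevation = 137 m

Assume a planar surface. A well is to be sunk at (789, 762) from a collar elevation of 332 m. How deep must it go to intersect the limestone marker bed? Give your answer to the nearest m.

Let the plane be z = a·x + b·y + c.
Well 2−Well 1: 309a + 292b = 93;  Well 3−Well 1: 341a + 204b = 60.
Solving gives a = −0.03974, b = 0.36055.
Then c = 77 − a·405 − b·172 = 31.08.
At (789, 762): z_contact = −31.4 + 274.7 + 31.08 = 274.5 m.
Depth below ground = 332 − 274.5 = 58 m.

58 m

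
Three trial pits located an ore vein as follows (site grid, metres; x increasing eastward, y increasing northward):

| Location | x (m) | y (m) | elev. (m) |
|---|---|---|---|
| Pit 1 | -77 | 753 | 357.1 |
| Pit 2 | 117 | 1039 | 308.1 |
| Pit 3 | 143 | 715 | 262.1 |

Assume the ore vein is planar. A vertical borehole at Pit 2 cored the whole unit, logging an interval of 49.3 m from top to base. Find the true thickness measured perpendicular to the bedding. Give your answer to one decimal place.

Let the plane be z = a·x + b·y + c.
Pit 2−Pit 1: 194a + 286b = −49;  Pit 3−Pit 1: 220a − 38b = −95.
Solving gives a = −0.41302, b = 0.10883.
|∇z| = √(a²+b²) = 0.42712, so dip δ = arctan(0.42712) = 23.13°.
True thickness = vertical thickness × cos δ = 49.3 × cos 23.13° = 45.3 m.

45.3 m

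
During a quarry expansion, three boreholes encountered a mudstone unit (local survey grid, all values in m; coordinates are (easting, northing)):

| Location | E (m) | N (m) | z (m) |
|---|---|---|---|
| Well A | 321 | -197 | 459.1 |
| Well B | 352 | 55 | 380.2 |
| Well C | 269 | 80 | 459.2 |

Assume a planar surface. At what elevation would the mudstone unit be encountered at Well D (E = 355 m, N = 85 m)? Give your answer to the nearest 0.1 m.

Two edge vectors: Well A→Well B = (31, 252, -78.9), Well A→Well C = (-52, 277, 0.1).
Normal n = (Well A→Well B) × (Well A→Well C) = (21880.5, 4099.7, 21691).
So ∂z/∂E = −n_x/n_z = −1.00874 and ∂z/∂N = −n_y/n_z = −0.18900.
Intercept c from Well A: 459.1 + 323.80 − 37.23 = 745.67.
At (355, 85): z = −358.1 − 16.1 + 745.67 = 371.5 m.

371.5 m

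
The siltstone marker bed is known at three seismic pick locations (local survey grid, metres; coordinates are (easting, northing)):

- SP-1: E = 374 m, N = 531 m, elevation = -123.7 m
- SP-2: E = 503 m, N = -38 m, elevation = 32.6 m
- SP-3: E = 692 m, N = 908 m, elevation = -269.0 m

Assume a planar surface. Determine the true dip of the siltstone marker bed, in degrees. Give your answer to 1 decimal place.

Let the plane be z = a·E + b·N + c.
SP-2−SP-1: 129a − 569b = 156.3;  SP-3−SP-1: 318a + 377b = −145.3.
Solving gives a = −0.10345, b = −0.29815.
Gradient magnitude |∇z| = √(a² + b²) = √(0.01070 + 0.08889) = 0.31559.
True dip = arctan(0.31559) = 17.5°, dipping toward NNE (azimuth ≈ 019°).

17.5°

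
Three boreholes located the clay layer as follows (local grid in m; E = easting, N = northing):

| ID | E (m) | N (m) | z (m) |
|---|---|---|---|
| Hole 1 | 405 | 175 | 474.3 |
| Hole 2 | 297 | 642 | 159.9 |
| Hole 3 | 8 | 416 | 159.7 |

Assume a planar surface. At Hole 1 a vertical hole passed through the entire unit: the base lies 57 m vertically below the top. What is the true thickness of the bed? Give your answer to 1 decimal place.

46.2 m

Two edge vectors: Hole 1→Hole 2 = (-108, 467, -314.4), Hole 1→Hole 3 = (-397, 241, -314.6).
Normal n = (Hole 1→Hole 2) × (Hole 1→Hole 3) = (-71147.8, 90840, 159371).
So ∂z/∂E = −n_x/n_z = 0.44643 and ∂z/∂N = −n_y/n_z = −0.56999.
|∇z| = √(a²+b²) = 0.72401, so dip δ = arctan(0.72401) = 35.90°.
True thickness = vertical thickness × cos δ = 57 × cos 35.90° = 46.2 m.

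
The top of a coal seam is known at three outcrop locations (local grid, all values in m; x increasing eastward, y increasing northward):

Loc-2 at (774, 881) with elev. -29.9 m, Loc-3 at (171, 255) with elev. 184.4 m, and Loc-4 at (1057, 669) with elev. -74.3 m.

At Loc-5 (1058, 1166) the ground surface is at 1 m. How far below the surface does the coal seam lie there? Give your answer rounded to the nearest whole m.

131 m

Let the plane be z = a·x + b·y + c.
Loc-3−Loc-2: −603a − 626b = 214.3;  Loc-4−Loc-2: 283a − 212b = −44.4.
Solving gives a = −0.24009, b = −0.11106.
Then c = -29.9 − a·774 − b·881 = 253.78.
At (1058, 1166): z_contact = −254.0 − 129.5 + 253.78 = -129.7 m.
Depth below ground = 1 − (-129.7) = 131 m.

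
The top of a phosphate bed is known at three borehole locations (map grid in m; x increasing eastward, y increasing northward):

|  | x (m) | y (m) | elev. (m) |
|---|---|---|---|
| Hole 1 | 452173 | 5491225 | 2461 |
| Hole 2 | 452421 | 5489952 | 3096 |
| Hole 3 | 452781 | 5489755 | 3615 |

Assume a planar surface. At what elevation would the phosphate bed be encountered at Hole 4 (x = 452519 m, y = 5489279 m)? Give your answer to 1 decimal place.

3388.4 m

Let the plane be z = a·x + b·y + c.
Hole 2−Hole 1: 248a − 1273b = 635;  Hole 3−Hole 1: 608a − 1470b = 1154.
Solving gives a = 1.308159756, b = −0.243972019.
Then c = 2461 − a·452173 − b·5491225 = 750651.73.
At (452519, 5489279): z = 591967.1 − 1339230.5 + 750651.73 = 3388.4 m.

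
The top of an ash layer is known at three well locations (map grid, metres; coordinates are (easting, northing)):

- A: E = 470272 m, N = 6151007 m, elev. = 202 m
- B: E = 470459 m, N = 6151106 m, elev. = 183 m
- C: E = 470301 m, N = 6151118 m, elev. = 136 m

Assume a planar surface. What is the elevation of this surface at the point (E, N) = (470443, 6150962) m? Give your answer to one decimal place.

Let the plane be z = a·E + b·N + c.
B−A: 187a + 99b = −19;  C−A: 29a + 111b = −66.
Solving gives a = 0.247400201, b = −0.659230683.
Then c = 202 − a·470272 − b·6151007 = 3938789.16.
At (470443, 6150962): z = 116387.7 − 4054902.9 + 3938789.16 = 274.0 m.

274.0 m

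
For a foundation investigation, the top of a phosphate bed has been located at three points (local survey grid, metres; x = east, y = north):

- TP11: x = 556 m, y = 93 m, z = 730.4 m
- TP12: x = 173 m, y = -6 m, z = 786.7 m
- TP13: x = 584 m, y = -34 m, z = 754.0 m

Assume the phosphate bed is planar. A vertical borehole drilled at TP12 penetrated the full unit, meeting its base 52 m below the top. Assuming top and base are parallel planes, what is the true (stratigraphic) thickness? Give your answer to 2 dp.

Two edge vectors: TP11→TP12 = (-383, -99, 56.3), TP11→TP13 = (28, -127, 23.6).
Normal n = (TP11→TP12) × (TP11→TP13) = (4813.7, 10615.2, 51413).
So ∂z/∂x = −n_x/n_z = −0.09363 and ∂z/∂y = −n_y/n_z = −0.20647.
|∇z| = √(a²+b²) = 0.22671, so dip δ = arctan(0.22671) = 12.77°.
True thickness = vertical thickness × cos δ = 52 × cos 12.77° = 50.71 m.

50.71 m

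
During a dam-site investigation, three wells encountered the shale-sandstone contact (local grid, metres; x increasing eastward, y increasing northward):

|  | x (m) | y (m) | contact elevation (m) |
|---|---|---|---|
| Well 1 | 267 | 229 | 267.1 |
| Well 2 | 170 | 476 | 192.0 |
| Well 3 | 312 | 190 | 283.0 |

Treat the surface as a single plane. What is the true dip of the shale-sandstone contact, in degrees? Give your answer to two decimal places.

15.92°

Let the plane be z = a·x + b·y + c.
Well 2−Well 1: −97a + 247b = −75.1;  Well 3−Well 1: 45a − 39b = 15.9.
Solving gives a = 0.13617, b = −0.25057.
Gradient magnitude |∇z| = √(a² + b²) = √(0.01854 + 0.06279) = 0.28518.
True dip = arctan(0.28518) = 15.92°, dipping toward NNW (azimuth ≈ 331°).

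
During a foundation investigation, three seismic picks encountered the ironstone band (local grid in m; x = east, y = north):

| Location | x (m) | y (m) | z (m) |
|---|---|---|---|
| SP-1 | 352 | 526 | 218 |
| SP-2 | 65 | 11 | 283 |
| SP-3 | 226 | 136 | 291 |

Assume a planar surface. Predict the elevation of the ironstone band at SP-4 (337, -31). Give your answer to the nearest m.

365 m

Two edge vectors: SP-1→SP-2 = (-287, -515, 65), SP-1→SP-3 = (-126, -390, 73).
Normal n = (SP-1→SP-2) × (SP-1→SP-3) = (-12245, 12761, 47040).
So ∂z/∂x = −n_x/n_z = 0.26031 and ∂z/∂y = −n_y/n_z = −0.27128.
Intercept c from SP-1: 218 − 91.63 + 142.69 = 269.06.
At (337, -31): z = 87.7 + 8.4 + 269.06 = 365.2 m.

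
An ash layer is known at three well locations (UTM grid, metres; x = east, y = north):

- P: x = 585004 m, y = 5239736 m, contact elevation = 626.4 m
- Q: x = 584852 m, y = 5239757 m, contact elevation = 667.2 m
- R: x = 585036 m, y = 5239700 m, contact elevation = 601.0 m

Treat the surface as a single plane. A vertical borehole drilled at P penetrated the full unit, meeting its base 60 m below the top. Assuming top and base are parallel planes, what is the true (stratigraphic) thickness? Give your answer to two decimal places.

Two edge vectors: P→Q = (-152, 21, 40.8), P→R = (32, -36, -25.4).
Normal n = (P→Q) × (P→R) = (935.4, -2555.2, 4800).
So ∂z/∂x = −n_x/n_z = −0.19488 and ∂z/∂y = −n_y/n_z = 0.53233.
|∇z| = √(a²+b²) = 0.56688, so dip δ = arctan(0.56688) = 29.55°.
True thickness = vertical thickness × cos δ = 60 × cos 29.55° = 52.20 m.

52.20 m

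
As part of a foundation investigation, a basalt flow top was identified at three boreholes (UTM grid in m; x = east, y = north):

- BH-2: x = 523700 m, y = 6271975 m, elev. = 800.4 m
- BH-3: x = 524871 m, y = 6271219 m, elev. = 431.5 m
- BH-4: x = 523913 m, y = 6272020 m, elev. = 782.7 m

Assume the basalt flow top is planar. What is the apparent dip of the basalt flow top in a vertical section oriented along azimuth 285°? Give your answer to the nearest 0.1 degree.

Two edge vectors: BH-2→BH-3 = (1171, -756, -368.9), BH-2→BH-4 = (213, 45, -17.7).
Normal n = (BH-2→BH-3) × (BH-2→BH-4) = (29981.7, -57849, 213723).
So ∂z/∂x = −n_x/n_z = −0.14028 and ∂z/∂y = −n_y/n_z = 0.27067.
Unit vector along 285° is (sin 285°, cos 285°) = (-0.9659, 0.2588).
Slope in that direction = a·(-0.9659) + b·(0.2588) = 0.20556.
Apparent dip = arctan|0.20556| = 11.6° (true dip is 17.0°, so apparent ≤ true as expected).

11.6°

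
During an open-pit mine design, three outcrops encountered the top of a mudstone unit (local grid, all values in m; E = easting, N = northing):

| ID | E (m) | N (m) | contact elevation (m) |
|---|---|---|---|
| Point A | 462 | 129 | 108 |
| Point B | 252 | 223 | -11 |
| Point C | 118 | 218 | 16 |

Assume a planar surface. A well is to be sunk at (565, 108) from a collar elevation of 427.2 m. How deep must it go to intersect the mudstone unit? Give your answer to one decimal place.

300.6 m

Let the plane be z = a·E + b·N + c.
Point B−Point A: −210a + 94b = −119;  Point C−Point A: −344a + 89b = −92.
Solving gives a = −0.14239, b = −1.58405.
Then c = 108 − a·462 − b·129 = 378.13.
At (565, 108): z_contact = −80.45 − 171.08 + 378.13 = 126.60 m.
Depth below ground = 427.2 − 126.60 = 300.6 m.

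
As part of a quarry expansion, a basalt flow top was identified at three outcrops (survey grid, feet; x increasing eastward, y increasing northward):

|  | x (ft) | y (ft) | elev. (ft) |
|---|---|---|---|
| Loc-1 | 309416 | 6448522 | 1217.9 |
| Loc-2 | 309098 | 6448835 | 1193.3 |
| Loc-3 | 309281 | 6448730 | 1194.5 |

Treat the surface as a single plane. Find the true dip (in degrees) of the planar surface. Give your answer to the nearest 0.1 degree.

11.1°

Let the plane be z = a·x + b·y + c.
Loc-2−Loc-1: −318a + 313b = −24.6;  Loc-3−Loc-1: −135a + 208b = −23.4.
Solving gives a = −0.09240, b = −0.17247.
Gradient magnitude |∇z| = √(a² + b²) = √(0.00854 + 0.02975) = 0.19567.
True dip = arctan(0.19567) = 11.1°, dipping toward NNE (azimuth ≈ 028°).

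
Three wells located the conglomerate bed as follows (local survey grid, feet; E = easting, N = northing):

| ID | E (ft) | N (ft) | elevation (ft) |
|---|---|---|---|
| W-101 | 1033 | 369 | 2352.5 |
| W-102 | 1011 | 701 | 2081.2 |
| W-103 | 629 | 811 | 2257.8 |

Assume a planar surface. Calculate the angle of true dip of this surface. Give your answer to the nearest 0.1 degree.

48.2°

Two edge vectors: W-101→W-102 = (-22, 332, -271.3), W-101→W-103 = (-404, 442, -94.7).
Normal n = (W-101→W-102) × (W-101→W-103) = (88474.2, 107521.8, 124404).
So ∂z/∂E = −n_x/n_z = −0.71118 and ∂z/∂N = −n_y/n_z = −0.86430.
Gradient magnitude |∇z| = √(a² + b²) = √(0.50578 + 0.74701) = 1.11928.
True dip = arctan(1.11928) = 48.2°, dipping toward NE (azimuth ≈ 039°).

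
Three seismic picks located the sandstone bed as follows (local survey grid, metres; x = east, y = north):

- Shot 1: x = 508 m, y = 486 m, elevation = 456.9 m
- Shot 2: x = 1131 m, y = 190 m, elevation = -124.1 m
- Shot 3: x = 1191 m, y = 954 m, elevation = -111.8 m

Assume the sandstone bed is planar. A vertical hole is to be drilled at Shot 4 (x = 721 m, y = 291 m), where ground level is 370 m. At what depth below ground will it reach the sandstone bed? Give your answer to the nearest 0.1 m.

119.8 m

Two edge vectors: Shot 1→Shot 2 = (623, -296, -581), Shot 1→Shot 3 = (683, 468, -568.7).
Normal n = (Shot 1→Shot 2) × (Shot 1→Shot 3) = (440243.2, -42522.9, 493732).
So ∂z/∂x = −n_x/n_z = −0.891664 and ∂z/∂y = −n_y/n_z = 0.086125.
Intercept c from Shot 1: 456.9 + 452.97 − 41.86 = 868.01.
At (721, 291): z_contact = −642.89 + 25.06 + 868.01 = 250.18 m.
Depth below ground = 370 − 250.18 = 119.8 m.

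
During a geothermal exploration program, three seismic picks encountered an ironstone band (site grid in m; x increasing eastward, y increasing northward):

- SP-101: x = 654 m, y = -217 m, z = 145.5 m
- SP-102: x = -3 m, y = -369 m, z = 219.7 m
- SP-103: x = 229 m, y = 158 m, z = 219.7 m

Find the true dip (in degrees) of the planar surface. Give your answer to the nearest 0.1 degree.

7.8°

Two edge vectors: SP-101→SP-102 = (-657, -152, 74.2), SP-101→SP-103 = (-425, 375, 74.2).
Normal n = (SP-101→SP-102) × (SP-101→SP-103) = (-39103.4, 17214.4, -310975).
So ∂z/∂x = −n_x/n_z = −0.12574 and ∂z/∂y = −n_y/n_z = 0.05536.
Gradient magnitude |∇z| = √(a² + b²) = √(0.01581 + 0.00306) = 0.13739.
True dip = arctan(0.13739) = 7.8°, dipping toward ESE (azimuth ≈ 114°).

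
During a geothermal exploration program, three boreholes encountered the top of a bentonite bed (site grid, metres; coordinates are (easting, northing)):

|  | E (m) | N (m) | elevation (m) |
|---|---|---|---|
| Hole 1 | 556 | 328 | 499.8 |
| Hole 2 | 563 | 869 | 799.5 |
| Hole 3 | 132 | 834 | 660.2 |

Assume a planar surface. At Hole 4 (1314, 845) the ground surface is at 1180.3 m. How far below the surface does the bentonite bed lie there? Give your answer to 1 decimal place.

Let the plane be z = a·E + b·N + c.
Hole 2−Hole 1: 7a + 541b = 299.7;  Hole 3−Hole 1: −424a + 506b = 160.4.
Solving gives a = 0.278508, b = 0.550371.
Then c = 499.8 − a·556 − b·328 = 164.43.
At (1314, 845): z_contact = 365.96 + 465.06 + 164.43 = 995.45 m.
Depth below ground = 1180.3 − 995.45 = 184.8 m.

184.8 m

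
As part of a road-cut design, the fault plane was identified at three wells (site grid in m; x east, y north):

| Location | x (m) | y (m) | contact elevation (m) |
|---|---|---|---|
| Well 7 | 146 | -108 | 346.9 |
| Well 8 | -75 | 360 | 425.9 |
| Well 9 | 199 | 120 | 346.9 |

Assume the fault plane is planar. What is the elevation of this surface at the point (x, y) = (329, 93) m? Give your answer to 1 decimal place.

314.3 m

Two edge vectors: Well 7→Well 8 = (-221, 468, 79), Well 7→Well 9 = (53, 228, 0).
Normal n = (Well 7→Well 8) × (Well 7→Well 9) = (-18012, 4187, -75192).
So ∂z/∂x = −n_x/n_z = −0.23955 and ∂z/∂y = −n_y/n_z = 0.05568.
Intercept c from Well 7: 346.9 + 34.97 + 6.01 = 387.89.
At (329, 93): z = −78.8 + 5.2 + 387.89 = 314.3 m.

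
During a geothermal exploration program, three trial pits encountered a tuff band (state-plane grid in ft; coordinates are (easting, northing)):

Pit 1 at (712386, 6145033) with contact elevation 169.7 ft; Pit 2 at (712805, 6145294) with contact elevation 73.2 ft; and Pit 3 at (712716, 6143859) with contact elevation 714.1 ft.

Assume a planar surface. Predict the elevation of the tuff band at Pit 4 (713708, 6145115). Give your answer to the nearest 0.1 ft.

198.7 ft

Let the plane be z = a·E + b·N + c.
Pit 2−Pit 1: 419a + 261b = −96.5;  Pit 3−Pit 1: 330a − 1174b = 544.4.
Solving gives a = 0.049819388, b = −0.449710053.
Then c = 169.7 − a·712386 − b·6145033 = 2728162.18.
At (713708, 6145115): z = 35556.5 − 2763520.0 + 2728162.18 = 198.7 ft.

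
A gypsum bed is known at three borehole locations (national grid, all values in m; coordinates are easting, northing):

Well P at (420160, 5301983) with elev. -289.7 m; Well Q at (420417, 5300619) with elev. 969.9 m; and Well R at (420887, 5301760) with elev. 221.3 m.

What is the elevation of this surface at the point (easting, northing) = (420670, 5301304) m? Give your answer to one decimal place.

507.5 m

Two edge vectors: Well P→Well Q = (257, -1364, 1259.6), Well P→Well R = (727, -223, 511).
Normal n = (Well P→Well Q) × (Well P→Well R) = (-416113.2, 784402.2, 934317).
So ∂z/∂easting = −n_x/n_z = 0.445366187 and ∂z/∂northing = −n_y/n_z = −0.839546107.
Intercept c from Well P: -289.7 − 187125.06 + 4451259.19 = 4263844.43.
At (420670, 5301304): z = 187352.2 − 4450689.1 + 4263844.43 = 507.5 m.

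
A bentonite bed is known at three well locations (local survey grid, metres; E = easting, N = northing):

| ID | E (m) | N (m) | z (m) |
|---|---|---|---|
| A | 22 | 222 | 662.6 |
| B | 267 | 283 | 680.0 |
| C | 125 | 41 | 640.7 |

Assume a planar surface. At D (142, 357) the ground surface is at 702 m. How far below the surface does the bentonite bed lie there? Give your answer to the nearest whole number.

Let the plane be z = a·E + b·N + c.
B−A: 245a + 61b = 17.4;  C−A: 103a − 181b = −21.9.
Solving gives a = 0.03582, b = 0.14138.
Then c = 662.6 − a·22 − b·222 = 630.43.
At (142, 357): z_contact = 5.1 + 50.5 + 630.43 = 686.0 m.
Depth below ground = 702 − 686.0 = 16 m.

16 m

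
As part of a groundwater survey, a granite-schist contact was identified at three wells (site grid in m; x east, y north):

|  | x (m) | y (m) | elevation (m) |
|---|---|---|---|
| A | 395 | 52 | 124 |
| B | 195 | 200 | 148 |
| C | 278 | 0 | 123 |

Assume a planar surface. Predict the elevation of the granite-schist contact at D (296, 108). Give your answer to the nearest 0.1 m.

134.0 m

Two edge vectors: A→B = (-200, 148, 24), A→C = (-117, -52, -1).
Normal n = (A→B) × (A→C) = (1100, -3008, 27716).
So ∂z/∂x = −n_x/n_z = −0.03969 and ∂z/∂y = −n_y/n_z = 0.10853.
Intercept c from A: 124 + 15.68 − 5.64 = 134.03.
At (296, 108): z = −11.7 + 11.7 + 134.03 = 134.0 m.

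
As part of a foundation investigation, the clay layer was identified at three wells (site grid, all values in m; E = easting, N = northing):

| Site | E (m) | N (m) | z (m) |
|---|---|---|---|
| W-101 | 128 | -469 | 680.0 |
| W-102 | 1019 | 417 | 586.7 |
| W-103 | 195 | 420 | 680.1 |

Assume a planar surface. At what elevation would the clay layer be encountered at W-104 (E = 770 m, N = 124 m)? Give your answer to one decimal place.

612.4 m

Two edge vectors: W-101→W-102 = (891, 886, -93.3), W-101→W-103 = (67, 889, 0.1).
Normal n = (W-101→W-102) × (W-101→W-103) = (83032.3, -6340.2, 732737).
So ∂z/∂E = −n_x/n_z = −0.113318 and ∂z/∂N = −n_y/n_z = 0.008653.
Intercept c from W-101: 680 + 14.50 + 4.06 = 698.56.
At (770, 124): z = −87.3 + 1.1 + 698.56 = 612.4 m.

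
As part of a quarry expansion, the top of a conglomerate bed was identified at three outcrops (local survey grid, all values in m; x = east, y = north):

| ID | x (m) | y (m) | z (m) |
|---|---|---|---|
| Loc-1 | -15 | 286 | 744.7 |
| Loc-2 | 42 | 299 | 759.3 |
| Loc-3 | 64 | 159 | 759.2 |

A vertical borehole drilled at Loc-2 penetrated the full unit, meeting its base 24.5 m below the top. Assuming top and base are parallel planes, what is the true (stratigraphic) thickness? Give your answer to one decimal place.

Let the plane be z = a·x + b·y + c.
Loc-2−Loc-1: 57a + 13b = 14.6;  Loc-3−Loc-1: 79a − 127b = 14.5.
Solving gives a = 0.24712, b = 0.03955.
|∇z| = √(a²+b²) = 0.25027, so dip δ = arctan(0.25027) = 14.05°.
True thickness = vertical thickness × cos δ = 24.5 × cos 14.05° = 23.8 m.

23.8 m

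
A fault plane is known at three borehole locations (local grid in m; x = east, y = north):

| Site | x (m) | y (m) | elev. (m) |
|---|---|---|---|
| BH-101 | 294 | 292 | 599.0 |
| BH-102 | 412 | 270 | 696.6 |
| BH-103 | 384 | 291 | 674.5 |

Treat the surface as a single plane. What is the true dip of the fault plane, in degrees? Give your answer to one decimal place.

40.1°

Two edge vectors: BH-101→BH-102 = (118, -22, 97.6), BH-101→BH-103 = (90, -1, 75.5).
Normal n = (BH-101→BH-102) × (BH-101→BH-103) = (-1563.4, -125, 1862).
So ∂z/∂x = −n_x/n_z = 0.83963 and ∂z/∂y = −n_y/n_z = 0.06713.
Gradient magnitude |∇z| = √(a² + b²) = √(0.70499 + 0.00451) = 0.84231.
True dip = arctan(0.84231) = 40.1°, dipping toward W (azimuth ≈ 265°).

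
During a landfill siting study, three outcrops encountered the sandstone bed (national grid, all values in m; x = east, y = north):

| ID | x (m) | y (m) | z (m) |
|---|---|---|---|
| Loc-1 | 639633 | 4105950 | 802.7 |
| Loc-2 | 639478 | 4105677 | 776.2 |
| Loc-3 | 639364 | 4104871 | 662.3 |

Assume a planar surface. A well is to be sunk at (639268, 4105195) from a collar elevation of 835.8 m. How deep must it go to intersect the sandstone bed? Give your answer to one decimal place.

113.0 m

Two edge vectors: Loc-1→Loc-2 = (-155, -273, -26.5), Loc-1→Loc-3 = (-269, -1079, -140.4).
Normal n = (Loc-1→Loc-2) × (Loc-1→Loc-3) = (9735.7, -14633.5, 93808).
So ∂z/∂x = −n_x/n_z = −0.103783259 and ∂z/∂y = −n_y/n_z = 0.155994158.
Intercept c from Loc-1: 802.7 + 66383.20 − 640504.21 = −573318.32.
At (639268, 4105195): z_contact = −66345.32 + 640386.44 − 573318.32 = 722.81 m.
Depth below ground = 835.8 − 722.81 = 113.0 m.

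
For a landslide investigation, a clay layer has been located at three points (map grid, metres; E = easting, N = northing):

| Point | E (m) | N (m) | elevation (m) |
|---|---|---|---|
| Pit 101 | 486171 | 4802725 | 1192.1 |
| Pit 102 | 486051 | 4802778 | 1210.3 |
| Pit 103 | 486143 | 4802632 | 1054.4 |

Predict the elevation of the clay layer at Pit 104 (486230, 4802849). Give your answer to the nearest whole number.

1385 m

Two edge vectors: Pit 101→Pit 102 = (-120, 53, 18.2), Pit 101→Pit 103 = (-28, -93, -137.7).
Normal n = (Pit 101→Pit 102) × (Pit 101→Pit 103) = (-5605.5, -17033.6, 12644).
So ∂z/∂E = −n_x/n_z = 0.44333281 and ∂z/∂N = −n_y/n_z = 1.34716862.
Intercept c from Pit 101: 1192.1 − 215535.55 − 6470080.40 = −6684423.85.
At (486230, 4802849): z = 215561.7 + 6470247.4 − 6684423.85 = 1385.3 m.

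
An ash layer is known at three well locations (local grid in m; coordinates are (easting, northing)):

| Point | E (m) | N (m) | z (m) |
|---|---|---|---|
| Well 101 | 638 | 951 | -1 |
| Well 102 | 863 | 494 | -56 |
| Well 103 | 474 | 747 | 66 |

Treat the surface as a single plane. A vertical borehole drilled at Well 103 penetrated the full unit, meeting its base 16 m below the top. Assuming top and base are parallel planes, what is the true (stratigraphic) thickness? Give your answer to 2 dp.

Let the plane be z = a·E + b·N + c.
Well 102−Well 101: 225a − 457b = −55;  Well 103−Well 101: −164a − 204b = 67.
Solving gives a = −0.34621, b = −0.05010.
|∇z| = √(a²+b²) = 0.34982, so dip δ = arctan(0.34982) = 19.28°.
True thickness = vertical thickness × cos δ = 16 × cos 19.28° = 15.10 m.

15.10 m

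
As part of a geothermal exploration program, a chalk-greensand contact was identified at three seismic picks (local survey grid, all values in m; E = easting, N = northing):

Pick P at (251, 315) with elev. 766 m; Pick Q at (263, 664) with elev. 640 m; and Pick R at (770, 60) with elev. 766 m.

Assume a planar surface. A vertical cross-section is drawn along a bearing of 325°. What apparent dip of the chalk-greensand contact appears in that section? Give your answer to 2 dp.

Let the plane be z = a·E + b·N + c.
Pick Q−Pick P: 12a + 349b = −126;  Pick R−Pick P: 519a − 255b = 0.
Solving gives a = −0.17444, b = −0.35503.
Unit vector along 325° is (sin 325°, cos 325°) = (-0.5736, 0.8192).
Slope in that direction = a·(-0.5736) + b·(0.8192) = −0.19077.
Apparent dip = arctan|0.19077| = 10.80° (true dip is 21.6°, so apparent ≤ true as expected).

10.80°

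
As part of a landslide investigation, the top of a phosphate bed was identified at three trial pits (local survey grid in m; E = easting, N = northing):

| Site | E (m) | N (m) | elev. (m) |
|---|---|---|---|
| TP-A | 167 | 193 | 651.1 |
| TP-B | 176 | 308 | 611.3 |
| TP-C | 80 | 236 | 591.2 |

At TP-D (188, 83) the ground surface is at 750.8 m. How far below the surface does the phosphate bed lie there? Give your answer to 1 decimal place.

46.9 m

Two edge vectors: TP-A→TP-B = (9, 115, -39.8), TP-A→TP-C = (-87, 43, -59.9).
Normal n = (TP-A→TP-B) × (TP-A→TP-C) = (-5177.1, 4001.7, 10392).
So ∂z/∂E = −n_x/n_z = 0.49818 and ∂z/∂N = −n_y/n_z = −0.38508.
Intercept c from TP-A: 651.1 − 83.20 + 74.32 = 642.22.
At (188, 83): z_contact = 93.66 − 31.96 + 642.22 = 703.92 m.
Depth below ground = 750.8 − 703.92 = 46.9 m.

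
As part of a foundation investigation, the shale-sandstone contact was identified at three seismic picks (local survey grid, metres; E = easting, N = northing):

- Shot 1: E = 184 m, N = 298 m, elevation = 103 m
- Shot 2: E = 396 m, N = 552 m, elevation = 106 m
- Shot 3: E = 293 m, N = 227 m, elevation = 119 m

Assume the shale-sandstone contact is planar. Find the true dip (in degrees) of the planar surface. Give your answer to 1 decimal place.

Two edge vectors: Shot 1→Shot 2 = (212, 254, 3), Shot 1→Shot 3 = (109, -71, 16).
Normal n = (Shot 1→Shot 2) × (Shot 1→Shot 3) = (4277, -3065, -42738).
So ∂z/∂E = −n_x/n_z = 0.10007 and ∂z/∂N = −n_y/n_z = −0.07172.
Gradient magnitude |∇z| = √(a² + b²) = √(0.01001 + 0.00514) = 0.12312.
True dip = arctan(0.12312) = 7.0°, dipping toward NW (azimuth ≈ 306°).

7.0°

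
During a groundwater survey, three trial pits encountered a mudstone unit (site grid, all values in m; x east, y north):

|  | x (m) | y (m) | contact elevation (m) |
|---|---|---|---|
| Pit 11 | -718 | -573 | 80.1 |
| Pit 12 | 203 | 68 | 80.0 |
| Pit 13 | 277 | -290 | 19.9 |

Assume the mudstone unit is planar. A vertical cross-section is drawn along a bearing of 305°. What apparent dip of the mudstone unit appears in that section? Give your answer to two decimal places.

Two edge vectors: Pit 11→Pit 12 = (921, 641, -0.1), Pit 11→Pit 13 = (995, 283, -60.2).
Normal n = (Pit 11→Pit 12) × (Pit 11→Pit 13) = (-38559.9, 55344.7, -377152).
So ∂z/∂x = −n_x/n_z = −0.10224 and ∂z/∂y = −n_y/n_z = 0.14674.
Unit vector along 305° is (sin 305°, cos 305°) = (-0.8192, 0.5736).
Slope in that direction = a·(-0.8192) + b·(0.5736) = 0.16792.
Apparent dip = arctan|0.16792| = 9.53° (true dip is 10.1°, so apparent ≤ true as expected).

9.53°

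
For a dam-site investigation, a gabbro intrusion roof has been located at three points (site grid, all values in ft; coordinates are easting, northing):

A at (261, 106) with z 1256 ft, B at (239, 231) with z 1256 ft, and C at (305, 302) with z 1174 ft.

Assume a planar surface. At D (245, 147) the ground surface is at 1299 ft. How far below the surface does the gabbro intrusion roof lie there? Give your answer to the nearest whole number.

34 ft

Two edge vectors: A→B = (-22, 125, 0), A→C = (44, 196, -82).
Normal n = (A→B) × (A→C) = (-10250, -1804, -9812).
So ∂z/∂easting = −n_x/n_z = −1.04464 and ∂z/∂northing = −n_y/n_z = −0.18386.
Intercept c from A: 1256 + 272.65 + 19.49 = 1548.14.
At (245, 147): z_contact = −255.9 − 27.0 + 1548.14 = 1265.2 ft.
Depth below ground = 1299 − 1265.2 = 34 ft.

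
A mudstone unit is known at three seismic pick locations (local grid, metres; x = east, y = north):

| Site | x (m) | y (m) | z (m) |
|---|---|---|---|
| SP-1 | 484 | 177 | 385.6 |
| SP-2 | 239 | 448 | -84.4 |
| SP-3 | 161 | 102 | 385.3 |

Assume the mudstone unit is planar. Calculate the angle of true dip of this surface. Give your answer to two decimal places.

55.79°

Two edge vectors: SP-1→SP-2 = (-245, 271, -470), SP-1→SP-3 = (-323, -75, -0.3).
Normal n = (SP-1→SP-2) × (SP-1→SP-3) = (-35331.3, 151736.5, 105908).
So ∂z/∂x = −n_x/n_z = 0.33360 and ∂z/∂y = −n_y/n_z = −1.43272.
Gradient magnitude |∇z| = √(a² + b²) = √(0.11129 + 2.05269) = 1.47105.
True dip = arctan(1.47105) = 55.79°, dipping toward NNW (azimuth ≈ 347°).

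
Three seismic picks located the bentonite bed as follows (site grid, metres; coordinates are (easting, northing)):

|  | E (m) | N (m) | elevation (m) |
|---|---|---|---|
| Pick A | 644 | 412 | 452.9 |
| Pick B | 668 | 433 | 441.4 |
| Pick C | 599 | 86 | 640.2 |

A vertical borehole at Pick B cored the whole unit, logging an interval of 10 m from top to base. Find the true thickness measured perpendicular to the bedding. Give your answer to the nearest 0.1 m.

8.7 m

Two edge vectors: Pick A→Pick B = (24, 21, -11.5), Pick A→Pick C = (-45, -326, 187.3).
Normal n = (Pick A→Pick B) × (Pick A→Pick C) = (184.3, -3977.7, -6879).
So ∂z/∂E = −n_x/n_z = 0.02679 and ∂z/∂N = −n_y/n_z = −0.57824.
|∇z| = √(a²+b²) = 0.57886, so dip δ = arctan(0.57886) = 30.06°.
True thickness = vertical thickness × cos δ = 10 × cos 30.06° = 8.7 m.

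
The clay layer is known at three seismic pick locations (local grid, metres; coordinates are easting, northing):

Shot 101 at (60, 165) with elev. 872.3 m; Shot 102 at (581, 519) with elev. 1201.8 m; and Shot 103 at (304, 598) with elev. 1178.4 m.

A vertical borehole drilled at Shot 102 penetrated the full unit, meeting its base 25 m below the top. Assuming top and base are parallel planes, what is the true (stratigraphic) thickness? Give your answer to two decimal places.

Let the plane be z = a·easting + b·northing + c.
Shot 102−Shot 101: 521a + 354b = 329.5;  Shot 103−Shot 101: 244a + 433b = 306.1.
Solving gives a = 0.24648, b = 0.56803.
|∇z| = √(a²+b²) = 0.61921, so dip δ = arctan(0.61921) = 31.77°.
True thickness = vertical thickness × cos δ = 25 × cos 31.77° = 21.26 m.

21.26 m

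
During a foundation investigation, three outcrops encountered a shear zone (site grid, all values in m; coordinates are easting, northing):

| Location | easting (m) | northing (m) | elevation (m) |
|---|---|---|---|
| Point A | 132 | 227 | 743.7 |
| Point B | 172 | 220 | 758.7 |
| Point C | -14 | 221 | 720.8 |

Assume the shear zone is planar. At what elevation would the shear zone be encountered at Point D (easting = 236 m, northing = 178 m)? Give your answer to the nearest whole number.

814 m

Let the plane be z = a·easting + b·northing + c.
Point B−Point A: 40a − 7b = 15;  Point C−Point A: −146a − 6b = −22.9.
Solving gives a = 0.19834, b = −1.00951.
Then c = 743.7 − a·132 − b·227 = 946.68.
At (236, 178): z = 46.8 − 179.7 + 946.68 = 813.8 m.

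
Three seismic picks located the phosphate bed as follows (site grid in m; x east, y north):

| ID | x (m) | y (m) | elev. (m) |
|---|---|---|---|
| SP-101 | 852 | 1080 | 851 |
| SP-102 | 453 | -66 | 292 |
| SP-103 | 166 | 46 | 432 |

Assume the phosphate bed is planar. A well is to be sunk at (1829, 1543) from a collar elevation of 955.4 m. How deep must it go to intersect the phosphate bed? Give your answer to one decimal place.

92.2 m

Two edge vectors: SP-101→SP-102 = (-399, -1146, -559), SP-101→SP-103 = (-686, -1034, -419).
Normal n = (SP-101→SP-102) × (SP-101→SP-103) = (-97832, 216293, -373590).
So ∂z/∂x = −n_x/n_z = −0.261870 and ∂z/∂y = −n_y/n_z = 0.578958.
Intercept c from SP-101: 851 + 223.11 − 625.27 = 448.84.
At (1829, 1543): z_contact = −478.96 + 893.33 + 448.84 = 863.21 m.
Depth below ground = 955.4 − 863.21 = 92.2 m.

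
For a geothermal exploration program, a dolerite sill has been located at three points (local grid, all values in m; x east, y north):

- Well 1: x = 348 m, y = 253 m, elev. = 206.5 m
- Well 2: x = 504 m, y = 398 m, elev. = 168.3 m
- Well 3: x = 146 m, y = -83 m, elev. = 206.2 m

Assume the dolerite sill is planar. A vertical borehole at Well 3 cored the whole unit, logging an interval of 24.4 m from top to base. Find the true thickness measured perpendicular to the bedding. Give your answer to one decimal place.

20.5 m

Two edge vectors: Well 1→Well 2 = (156, 145, -38.2), Well 1→Well 3 = (-202, -336, -0.3).
Normal n = (Well 1→Well 2) × (Well 1→Well 3) = (-12878.7, 7763.2, -23126).
So ∂z/∂x = −n_x/n_z = −0.55689 and ∂z/∂y = −n_y/n_z = 0.33569.
|∇z| = √(a²+b²) = 0.65024, so dip δ = arctan(0.65024) = 33.03°.
True thickness = vertical thickness × cos δ = 24.4 × cos 33.03° = 20.5 m.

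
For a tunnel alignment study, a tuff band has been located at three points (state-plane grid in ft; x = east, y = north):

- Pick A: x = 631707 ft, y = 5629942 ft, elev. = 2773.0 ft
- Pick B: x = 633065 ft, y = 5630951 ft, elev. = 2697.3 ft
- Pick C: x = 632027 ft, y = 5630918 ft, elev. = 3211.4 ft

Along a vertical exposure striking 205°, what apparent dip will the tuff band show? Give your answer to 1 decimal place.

18.9°

Two edge vectors: Pick A→Pick B = (1358, 1009, -75.7), Pick A→Pick C = (320, 976, 438.4).
Normal n = (Pick A→Pick B) × (Pick A→Pick C) = (516228.8, -619571.2, 1002528).
So ∂z/∂x = −n_x/n_z = −0.51493 and ∂z/∂y = −n_y/n_z = 0.61801.
Unit vector along 205° is (sin 205°, cos 205°) = (-0.4226, -0.9063).
Slope in that direction = a·(-0.4226) + b·(-0.9063) = −0.34249.
Apparent dip = arctan|0.34249| = 18.9° (true dip is 38.8°, so apparent ≤ true as expected).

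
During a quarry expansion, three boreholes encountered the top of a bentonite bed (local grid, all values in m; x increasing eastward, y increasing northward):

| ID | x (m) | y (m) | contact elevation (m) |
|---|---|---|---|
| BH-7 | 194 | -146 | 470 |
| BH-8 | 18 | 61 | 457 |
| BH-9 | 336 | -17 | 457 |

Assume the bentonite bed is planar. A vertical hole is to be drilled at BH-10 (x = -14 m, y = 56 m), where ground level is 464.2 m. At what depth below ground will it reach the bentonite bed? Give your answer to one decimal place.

6.2 m

Two edge vectors: BH-7→BH-8 = (-176, 207, -13), BH-7→BH-9 = (142, 129, -13).
Normal n = (BH-7→BH-8) × (BH-7→BH-9) = (-1014, -4134, -52098).
So ∂z/∂x = −n_x/n_z = −0.01946 and ∂z/∂y = −n_y/n_z = −0.07935.
Intercept c from BH-7: 470 + 3.78 − 11.59 = 462.19.
At (-14, 56): z_contact = 0.27 − 4.44 + 462.19 = 458.02 m.
Depth below ground = 464.2 − 458.02 = 6.2 m.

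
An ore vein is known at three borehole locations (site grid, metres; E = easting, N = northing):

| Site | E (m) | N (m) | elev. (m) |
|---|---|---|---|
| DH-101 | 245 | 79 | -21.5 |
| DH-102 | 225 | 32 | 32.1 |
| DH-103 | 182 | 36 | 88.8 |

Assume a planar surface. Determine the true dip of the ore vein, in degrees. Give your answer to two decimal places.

55.94°

Two edge vectors: DH-101→DH-102 = (-20, -47, 53.6), DH-101→DH-103 = (-63, -43, 110.3).
Normal n = (DH-101→DH-102) × (DH-101→DH-103) = (-2879.3, -1170.8, -2101).
So ∂z/∂E = −n_x/n_z = −1.37044 and ∂z/∂N = −n_y/n_z = −0.55726.
Gradient magnitude |∇z| = √(a² + b²) = √(1.87811 + 0.31054) = 1.47941.
True dip = arctan(1.47941) = 55.94°, dipping toward ENE (azimuth ≈ 068°).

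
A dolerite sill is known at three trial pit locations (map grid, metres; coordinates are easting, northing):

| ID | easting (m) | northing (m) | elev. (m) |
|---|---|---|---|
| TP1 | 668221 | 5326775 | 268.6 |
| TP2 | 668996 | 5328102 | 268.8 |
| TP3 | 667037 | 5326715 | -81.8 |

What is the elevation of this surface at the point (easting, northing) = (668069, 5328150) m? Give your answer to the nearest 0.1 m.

Two edge vectors: TP1→TP2 = (775, 1327, 0.2), TP1→TP3 = (-1184, -60, -350.4).
Normal n = (TP1→TP2) × (TP1→TP3) = (-464968.8, 271323.2, 1524668).
So ∂z/∂easting = −n_x/n_z = 0.304963966 and ∂z/∂northing = −n_y/n_z = −0.177955594.
Intercept c from TP1: 268.6 − 203783.33 + 947929.41 = 744414.68.
At (668069, 5328150): z = 203737.0 − 948174.1 + 744414.68 = -22.4 m.

-22.4 m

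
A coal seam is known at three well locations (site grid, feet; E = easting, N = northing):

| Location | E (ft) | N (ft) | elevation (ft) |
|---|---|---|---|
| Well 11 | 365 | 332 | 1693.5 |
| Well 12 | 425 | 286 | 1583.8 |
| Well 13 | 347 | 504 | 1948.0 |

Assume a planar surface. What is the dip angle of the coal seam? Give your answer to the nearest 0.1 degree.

Two edge vectors: Well 11→Well 12 = (60, -46, -109.7), Well 11→Well 13 = (-18, 172, 254.5).
Normal n = (Well 11→Well 12) × (Well 11→Well 13) = (7161.4, -13295.4, 9492).
So ∂z/∂E = −n_x/n_z = −0.75447 and ∂z/∂N = −n_y/n_z = 1.40070.
Gradient magnitude |∇z| = √(a² + b²) = √(0.56922 + 1.96195) = 1.59096.
True dip = arctan(1.59096) = 57.8°, dipping toward SSE (azimuth ≈ 152°).

57.8°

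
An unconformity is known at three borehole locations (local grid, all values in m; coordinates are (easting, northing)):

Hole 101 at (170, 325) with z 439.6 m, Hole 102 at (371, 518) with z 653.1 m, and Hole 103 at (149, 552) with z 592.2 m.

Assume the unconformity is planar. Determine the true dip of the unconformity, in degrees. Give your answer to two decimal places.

Two edge vectors: Hole 101→Hole 102 = (201, 193, 213.5), Hole 101→Hole 103 = (-21, 227, 152.6).
Normal n = (Hole 101→Hole 102) × (Hole 101→Hole 103) = (-19012.7, -35156.1, 49680).
So ∂z/∂E = −n_x/n_z = 0.38270 and ∂z/∂N = −n_y/n_z = 0.70765.
Gradient magnitude |∇z| = √(a² + b²) = √(0.14646 + 0.50077) = 0.80451.
True dip = arctan(0.80451) = 38.82°, dipping toward SSW (azimuth ≈ 208°).

38.82°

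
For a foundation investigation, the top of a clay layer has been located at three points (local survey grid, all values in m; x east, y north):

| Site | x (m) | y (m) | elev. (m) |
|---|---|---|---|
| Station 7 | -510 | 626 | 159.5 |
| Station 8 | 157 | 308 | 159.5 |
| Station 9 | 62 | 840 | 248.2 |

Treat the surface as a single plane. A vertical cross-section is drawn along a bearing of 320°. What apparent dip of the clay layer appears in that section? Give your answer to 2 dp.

Let the plane be z = a·x + b·y + c.
Station 8−Station 7: 667a − 318b = 0;  Station 9−Station 7: 572a + 214b = 88.7.
Solving gives a = 0.08689, b = 0.18224.
Unit vector along 320° is (sin 320°, cos 320°) = (-0.6428, 0.7660).
Slope in that direction = a·(-0.6428) + b·(0.7660) = 0.08376.
Apparent dip = arctan|0.08376| = 4.79° (true dip is 11.4°, so apparent ≤ true as expected).

4.79°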